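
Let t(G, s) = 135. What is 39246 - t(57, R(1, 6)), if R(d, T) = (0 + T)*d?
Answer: 39111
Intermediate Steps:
R(d, T) = T*d
39246 - t(57, R(1, 6)) = 39246 - 1*135 = 39246 - 135 = 39111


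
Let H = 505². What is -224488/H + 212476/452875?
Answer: -1899132444/4619777875 ≈ -0.41109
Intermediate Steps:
H = 255025
-224488/H + 212476/452875 = -224488/255025 + 212476/452875 = -1899132444/4619777875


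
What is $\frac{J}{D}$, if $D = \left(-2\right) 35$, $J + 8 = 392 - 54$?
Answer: $- \frac{33}{7} \approx -4.7143$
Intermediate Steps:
$J = 330$ ($J = -8 + \left(392 - 54\right) = -8 + 338 = 330$)
$D = -70$
$\frac{J}{D} = \frac{330}{-70} = 330 \left(- \frac{1}{70}\right) = - \frac{33}{7}$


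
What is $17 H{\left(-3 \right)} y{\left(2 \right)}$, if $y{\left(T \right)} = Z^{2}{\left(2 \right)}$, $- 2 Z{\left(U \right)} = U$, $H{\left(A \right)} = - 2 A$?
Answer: $102$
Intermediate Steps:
$Z{\left(U \right)} = - \frac{U}{2}$
$y{\left(T \right)} = 1$ ($y{\left(T \right)} = \left(\left(- \frac{1}{2}\right) 2\right)^{2} = \left(-1\right)^{2} = 1$)
$17 H{\left(-3 \right)} y{\left(2 \right)} = 17 \left(\left(-2\right) \left(-3\right)\right) 1 = 17 \cdot 6 \cdot 1 = 102 \cdot 1 = 102$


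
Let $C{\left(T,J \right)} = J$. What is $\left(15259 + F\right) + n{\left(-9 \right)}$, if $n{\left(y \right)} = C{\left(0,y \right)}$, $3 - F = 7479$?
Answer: $7774$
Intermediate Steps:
$F = -7476$ ($F = 3 - 7479 = -7476$)
$n{\left(y \right)} = y$
$\left(15259 + F\right) + n{\left(-9 \right)} = \left(15259 - 7476\right) - 9 = 7783 - 9 = 7774$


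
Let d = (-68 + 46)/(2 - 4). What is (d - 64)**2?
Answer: 2809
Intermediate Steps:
d = 11 (d = -22/(-2) = -22*(-1/2) = 11)
(d - 64)**2 = (11 - 64)**2 = (-53)**2 = 2809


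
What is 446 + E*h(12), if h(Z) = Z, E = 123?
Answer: 1922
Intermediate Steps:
446 + E*h(12) = 446 + 123*12 = 446 + 1476 = 1922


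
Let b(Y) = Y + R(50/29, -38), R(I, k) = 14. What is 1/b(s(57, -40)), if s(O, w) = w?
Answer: -1/26 ≈ -0.038462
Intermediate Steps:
b(Y) = 14 + Y (b(Y) = Y + 14 = 14 + Y)
1/b(s(57, -40)) = 1/(14 - 40) = 1/(-26) = -1/26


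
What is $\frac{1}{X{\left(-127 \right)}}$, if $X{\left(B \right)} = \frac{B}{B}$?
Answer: $1$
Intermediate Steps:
$X{\left(B \right)} = 1$
$\frac{1}{X{\left(-127 \right)}} = 1^{-1} = 1$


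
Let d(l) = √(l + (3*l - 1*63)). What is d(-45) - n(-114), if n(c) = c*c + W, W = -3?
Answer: -12993 + 9*I*√3 ≈ -12993.0 + 15.588*I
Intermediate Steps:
n(c) = -3 + c² (n(c) = c*c - 3 = c² - 3 = -3 + c²)
d(l) = √(-63 + 4*l) (d(l) = √(l + (3*l - 63)) = √(l + (-63 + 3*l)) = √(-63 + 4*l))
d(-45) - n(-114) = √(-63 + 4*(-45)) - (-3 + (-114)²) = √(-63 - 180) - (-3 + 12996) = √(-243) - 1*12993 = 9*I*√3 - 12993 = -12993 + 9*I*√3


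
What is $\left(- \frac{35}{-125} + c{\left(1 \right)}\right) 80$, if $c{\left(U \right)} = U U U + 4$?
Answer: $\frac{2112}{5} \approx 422.4$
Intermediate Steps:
$c{\left(U \right)} = 4 + U^{3}$ ($c{\left(U \right)} = U U^{2} + 4 = U^{3} + 4 = 4 + U^{3}$)
$\left(- \frac{35}{-125} + c{\left(1 \right)}\right) 80 = \left(- \frac{35}{-125} + \left(4 + 1^{3}\right)\right) 80 = \left(\left(-35\right) \left(- \frac{1}{125}\right) + \left(4 + 1\right)\right) 80 = \left(\frac{7}{25} + 5\right) 80 = \frac{132}{25} \cdot 80 = \frac{2112}{5}$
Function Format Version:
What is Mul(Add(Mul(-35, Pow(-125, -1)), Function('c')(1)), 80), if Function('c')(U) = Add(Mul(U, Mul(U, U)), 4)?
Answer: Rational(2112, 5) ≈ 422.40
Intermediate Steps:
Function('c')(U) = Add(4, Pow(U, 3)) (Function('c')(U) = Add(Mul(U, Pow(U, 2)), 4) = Add(Pow(U, 3), 4) = Add(4, Pow(U, 3)))
Mul(Add(Mul(-35, Pow(-125, -1)), Function('c')(1)), 80) = Mul(Add(Mul(-35, Pow(-125, -1)), Add(4, Pow(1, 3))), 80) = Mul(Add(Mul(-35, Rational(-1, 125)), Add(4, 1)), 80) = Mul(Add(Rational(7, 25), 5), 80) = Mul(Rational(132, 25), 80) = Rational(2112, 5)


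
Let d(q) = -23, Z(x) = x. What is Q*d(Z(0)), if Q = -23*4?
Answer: 2116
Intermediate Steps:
Q = -92
Q*d(Z(0)) = -92*(-23) = 2116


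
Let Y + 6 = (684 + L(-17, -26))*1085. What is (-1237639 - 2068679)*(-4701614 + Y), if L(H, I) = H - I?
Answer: 13059013799370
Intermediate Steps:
Y = 751899 (Y = -6 + (684 + (-17 - 1*(-26)))*1085 = -6 + (684 + (-17 + 26))*1085 = -6 + (684 + 9)*1085 = -6 + 693*1085 = -6 + 751905 = 751899)
(-1237639 - 2068679)*(-4701614 + Y) = (-1237639 - 2068679)*(-4701614 + 751899) = -3306318*(-3949715) = 13059013799370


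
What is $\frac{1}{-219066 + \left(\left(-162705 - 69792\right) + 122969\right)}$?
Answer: $- \frac{1}{328594} \approx -3.0433 \cdot 10^{-6}$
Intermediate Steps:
$\frac{1}{-219066 + \left(\left(-162705 - 69792\right) + 122969\right)} = \frac{1}{-219066 + \left(-232497 + 122969\right)} = \frac{1}{-219066 - 109528} = \frac{1}{-328594} = - \frac{1}{328594}$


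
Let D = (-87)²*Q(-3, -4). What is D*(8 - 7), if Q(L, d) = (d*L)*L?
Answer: -272484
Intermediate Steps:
Q(L, d) = d*L² (Q(L, d) = (L*d)*L = d*L²)
D = -272484 (D = (-87)²*(-4*(-3)²) = 7569*(-4*9) = 7569*(-36) = -272484)
D*(8 - 7) = -272484*(8 - 7) = -272484*1 = -272484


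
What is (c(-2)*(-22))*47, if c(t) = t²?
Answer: -4136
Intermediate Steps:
(c(-2)*(-22))*47 = ((-2)²*(-22))*47 = (4*(-22))*47 = -88*47 = -4136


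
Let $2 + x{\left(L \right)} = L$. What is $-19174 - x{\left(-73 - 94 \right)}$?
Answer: $-19005$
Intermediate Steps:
$x{\left(L \right)} = -2 + L$
$-19174 - x{\left(-73 - 94 \right)} = -19174 - \left(-2 - 167\right) = -19174 - -169 = -19174 + 169 = -19005$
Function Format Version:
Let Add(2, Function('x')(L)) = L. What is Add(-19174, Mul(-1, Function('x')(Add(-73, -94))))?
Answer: -19005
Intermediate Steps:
Function('x')(L) = Add(-2, L)
Add(-19174, Mul(-1, Function('x')(Add(-73, -94)))) = Add(-19174, Mul(-1, Add(-2, Add(-73, -94)))) = Add(-19174, Mul(-1, Add(-2, -167))) = Add(-19174, Mul(-1, -169)) = Add(-19174, 169) = -19005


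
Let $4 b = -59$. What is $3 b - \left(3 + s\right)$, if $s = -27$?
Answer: $- \frac{81}{4} \approx -20.25$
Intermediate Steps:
$b = - \frac{59}{4}$ ($b = \frac{1}{4} \left(-59\right) = - \frac{59}{4} \approx -14.75$)
$3 b - \left(3 + s\right) = 3 \left(- \frac{59}{4}\right) - -24 = - \frac{177}{4} - -24 = - \frac{177}{4} + \left(-26 + 50\right) = - \frac{177}{4} + 24 = - \frac{81}{4}$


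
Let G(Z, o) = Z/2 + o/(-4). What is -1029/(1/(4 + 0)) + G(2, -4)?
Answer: -4114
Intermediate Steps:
G(Z, o) = Z/2 - o/4 (G(Z, o) = Z*(½) + o*(-¼) = Z/2 - o/4)
-1029/(1/(4 + 0)) + G(2, -4) = -1029/(1/(4 + 0)) + ((½)*2 - ¼*(-4)) = -1029/(1/4) + (1 + 1) = -1029/¼ + 2 = -1029*4 + 2 = -49*84 + 2 = -4116 + 2 = -4114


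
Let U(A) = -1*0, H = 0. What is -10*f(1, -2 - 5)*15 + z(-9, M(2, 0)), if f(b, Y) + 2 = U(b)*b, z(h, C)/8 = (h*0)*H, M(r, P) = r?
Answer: 300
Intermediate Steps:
z(h, C) = 0 (z(h, C) = 8*((h*0)*0) = 8*(0*0) = 8*0 = 0)
U(A) = 0
f(b, Y) = -2 (f(b, Y) = -2 + 0*b = -2 + 0 = -2)
-10*f(1, -2 - 5)*15 + z(-9, M(2, 0)) = -(-20)*15 + 0 = -10*(-30) + 0 = 300 + 0 = 300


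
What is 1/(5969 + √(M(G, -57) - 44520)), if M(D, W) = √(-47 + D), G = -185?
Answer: 1/(5969 + √2*√(-22260 + I*√58)) ≈ 0.00016732 - 5.9146e-6*I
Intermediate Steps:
1/(5969 + √(M(G, -57) - 44520)) = 1/(5969 + √(√(-47 - 185) - 44520)) = 1/(5969 + √(√(-232) - 44520)) = 1/(5969 + √(2*I*√58 - 44520)) = 1/(5969 + √(-44520 + 2*I*√58))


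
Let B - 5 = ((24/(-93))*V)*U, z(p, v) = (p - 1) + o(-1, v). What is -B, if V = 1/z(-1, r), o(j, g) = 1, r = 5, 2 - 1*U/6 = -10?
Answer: -731/31 ≈ -23.581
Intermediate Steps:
U = 72 (U = 12 - 6*(-10) = 12 + 60 = 72)
z(p, v) = p (z(p, v) = (p - 1) + 1 = (-1 + p) + 1 = p)
V = -1 (V = 1/(-1) = -1)
B = 731/31 (B = 5 + ((24/(-93))*(-1))*72 = 5 + ((24*(-1/93))*(-1))*72 = 5 - 8/31*(-1)*72 = 5 + (8/31)*72 = 5 + 576/31 = 731/31 ≈ 23.581)
-B = -1*731/31 = -731/31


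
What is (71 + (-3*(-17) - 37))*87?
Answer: 7395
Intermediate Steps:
(71 + (-3*(-17) - 37))*87 = (71 + (51 - 37))*87 = (71 + 14)*87 = 85*87 = 7395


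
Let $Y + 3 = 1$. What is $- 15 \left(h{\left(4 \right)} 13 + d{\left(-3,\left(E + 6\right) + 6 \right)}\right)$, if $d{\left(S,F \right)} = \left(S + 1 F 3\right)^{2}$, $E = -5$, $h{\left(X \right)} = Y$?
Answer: $-4470$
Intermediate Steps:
$Y = -2$ ($Y = -3 + 1 = -2$)
$h{\left(X \right)} = -2$
$d{\left(S,F \right)} = \left(S + 3 F\right)^{2}$ ($d{\left(S,F \right)} = \left(S + F 3\right)^{2} = \left(S + 3 F\right)^{2}$)
$- 15 \left(h{\left(4 \right)} 13 + d{\left(-3,\left(E + 6\right) + 6 \right)}\right) = - 15 \left(\left(-2\right) 13 + \left(-3 + 3 \left(\left(-5 + 6\right) + 6\right)\right)^{2}\right) = - 15 \left(-26 + \left(-3 + 3 \left(1 + 6\right)\right)^{2}\right) = - 15 \left(-26 + \left(-3 + 3 \cdot 7\right)^{2}\right) = - 15 \left(-26 + \left(-3 + 21\right)^{2}\right) = - 15 \left(-26 + 18^{2}\right) = - 15 \left(-26 + 324\right) = \left(-15\right) 298 = -4470$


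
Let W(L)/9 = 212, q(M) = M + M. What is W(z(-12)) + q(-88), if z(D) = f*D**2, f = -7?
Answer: 1732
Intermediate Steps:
q(M) = 2*M
z(D) = -7*D**2
W(L) = 1908 (W(L) = 9*212 = 1908)
W(z(-12)) + q(-88) = 1908 + 2*(-88) = 1908 - 176 = 1732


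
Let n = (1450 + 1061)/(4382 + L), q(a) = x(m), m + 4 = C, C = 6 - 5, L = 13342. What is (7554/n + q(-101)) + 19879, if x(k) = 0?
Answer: 20422585/279 ≈ 73199.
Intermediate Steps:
C = 1
m = -3 (m = -4 + 1 = -3)
q(a) = 0
n = 837/5908 (n = (1450 + 1061)/(4382 + 13342) = 2511/17724 = 2511*(1/17724) = 837/5908 ≈ 0.14167)
(7554/n + q(-101)) + 19879 = (7554/(837/5908) + 0) + 19879 = (7554*(5908/837) + 0) + 19879 = (14876344/279 + 0) + 19879 = 14876344/279 + 19879 = 20422585/279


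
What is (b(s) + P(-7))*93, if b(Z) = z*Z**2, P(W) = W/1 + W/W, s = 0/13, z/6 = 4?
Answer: -558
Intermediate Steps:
z = 24 (z = 6*4 = 24)
s = 0 (s = 0*(1/13) = 0)
P(W) = 1 + W (P(W) = W*1 + 1 = W + 1 = 1 + W)
b(Z) = 24*Z**2
(b(s) + P(-7))*93 = (24*0**2 + (1 - 7))*93 = (24*0 - 6)*93 = (0 - 6)*93 = -6*93 = -558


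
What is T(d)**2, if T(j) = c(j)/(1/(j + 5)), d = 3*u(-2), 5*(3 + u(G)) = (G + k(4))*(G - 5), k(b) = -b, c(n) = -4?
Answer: 179776/25 ≈ 7191.0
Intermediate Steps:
u(G) = -3 + (-5 + G)*(-4 + G)/5 (u(G) = -3 + ((G - 1*4)*(G - 5))/5 = -3 + ((G - 4)*(-5 + G))/5 = -3 + ((-4 + G)*(-5 + G))/5 = -3 + ((-5 + G)*(-4 + G))/5 = -3 + (-5 + G)*(-4 + G)/5)
d = 81/5 (d = 3*(1 - 9/5*(-2) + (1/5)*(-2)**2) = 3*(1 + 18/5 + (1/5)*4) = 3*(1 + 18/5 + 4/5) = 3*(27/5) = 81/5 ≈ 16.200)
T(j) = -20 - 4*j (T(j) = -(20 + 4*j) = -4*(5 + j) = -20 - 4*j)
T(d)**2 = (-20 - 4*81/5)**2 = (-20 - 324/5)**2 = (-424/5)**2 = 179776/25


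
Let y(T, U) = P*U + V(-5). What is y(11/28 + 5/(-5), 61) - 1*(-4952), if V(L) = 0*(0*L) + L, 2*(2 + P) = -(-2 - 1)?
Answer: 9833/2 ≈ 4916.5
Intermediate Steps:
P = -½ (P = -2 + (-(-2 - 1))/2 = -2 + (-1*(-3))/2 = -2 + (½)*3 = -2 + 3/2 = -½ ≈ -0.50000)
V(L) = L (V(L) = 0*0 + L = 0 + L = L)
y(T, U) = -5 - U/2 (y(T, U) = -U/2 - 5 = -5 - U/2)
y(11/28 + 5/(-5), 61) - 1*(-4952) = (-5 - ½*61) - 1*(-4952) = (-5 - 61/2) + 4952 = -71/2 + 4952 = 9833/2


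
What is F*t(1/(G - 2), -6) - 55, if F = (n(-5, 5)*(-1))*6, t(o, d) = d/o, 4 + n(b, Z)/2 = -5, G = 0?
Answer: 1241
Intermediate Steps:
n(b, Z) = -18 (n(b, Z) = -8 + 2*(-5) = -8 - 10 = -18)
F = 108 (F = -18*(-1)*6 = 18*6 = 108)
F*t(1/(G - 2), -6) - 55 = 108*(-6/(1/(0 - 2))) - 55 = 108*(-6/(1/(-2))) - 55 = 108*(-6/(-½)) - 55 = 108*(-6*(-2)) - 55 = 108*12 - 55 = 1296 - 55 = 1241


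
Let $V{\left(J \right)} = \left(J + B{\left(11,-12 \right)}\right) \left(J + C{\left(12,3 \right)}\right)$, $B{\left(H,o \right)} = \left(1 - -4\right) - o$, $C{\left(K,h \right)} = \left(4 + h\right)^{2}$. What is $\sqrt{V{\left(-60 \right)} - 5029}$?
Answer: $2 i \sqrt{1139} \approx 67.498 i$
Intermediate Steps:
$B{\left(H,o \right)} = 5 - o$ ($B{\left(H,o \right)} = \left(1 + 4\right) - o = 5 - o$)
$V{\left(J \right)} = \left(17 + J\right) \left(49 + J\right)$ ($V{\left(J \right)} = \left(J + \left(5 - -12\right)\right) \left(J + \left(4 + 3\right)^{2}\right) = \left(J + \left(5 + 12\right)\right) \left(J + 7^{2}\right) = \left(J + 17\right) \left(J + 49\right) = \left(17 + J\right) \left(49 + J\right)$)
$\sqrt{V{\left(-60 \right)} - 5029} = \sqrt{\left(833 + \left(-60\right)^{2} + 66 \left(-60\right)\right) - 5029} = \sqrt{\left(833 + 3600 - 3960\right) - 5029} = \sqrt{473 - 5029} = \sqrt{-4556} = 2 i \sqrt{1139}$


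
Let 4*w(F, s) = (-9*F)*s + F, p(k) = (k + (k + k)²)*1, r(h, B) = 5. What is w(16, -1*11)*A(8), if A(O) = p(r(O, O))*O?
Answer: 336000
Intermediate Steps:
p(k) = k + 4*k² (p(k) = (k + (2*k)²)*1 = (k + 4*k²)*1 = k + 4*k²)
A(O) = 105*O (A(O) = (5*(1 + 4*5))*O = (5*(1 + 20))*O = (5*21)*O = 105*O)
w(F, s) = F/4 - 9*F*s/4 (w(F, s) = ((-9*F)*s + F)/4 = (-9*F*s + F)/4 = (F - 9*F*s)/4 = F/4 - 9*F*s/4)
w(16, -1*11)*A(8) = ((¼)*16*(1 - (-9)*11))*(105*8) = ((¼)*16*(1 - 9*(-11)))*840 = ((¼)*16*(1 + 99))*840 = ((¼)*16*100)*840 = 400*840 = 336000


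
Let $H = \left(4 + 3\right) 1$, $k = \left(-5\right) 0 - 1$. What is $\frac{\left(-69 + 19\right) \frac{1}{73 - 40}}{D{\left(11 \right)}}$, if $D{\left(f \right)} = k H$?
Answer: $\frac{50}{231} \approx 0.21645$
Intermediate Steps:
$k = -1$ ($k = 0 - 1 = -1$)
$H = 7$ ($H = 7 \cdot 1 = 7$)
$D{\left(f \right)} = -7$ ($D{\left(f \right)} = \left(-1\right) 7 = -7$)
$\frac{\left(-69 + 19\right) \frac{1}{73 - 40}}{D{\left(11 \right)}} = \frac{\left(-69 + 19\right) \frac{1}{73 - 40}}{-7} = - \frac{50}{33} \left(- \frac{1}{7}\right) = \left(-50\right) \frac{1}{33} \left(- \frac{1}{7}\right) = \left(- \frac{50}{33}\right) \left(- \frac{1}{7}\right) = \frac{50}{231}$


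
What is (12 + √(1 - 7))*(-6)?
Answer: -72 - 6*I*√6 ≈ -72.0 - 14.697*I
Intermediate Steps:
(12 + √(1 - 7))*(-6) = (12 + √(-6))*(-6) = (12 + I*√6)*(-6) = -72 - 6*I*√6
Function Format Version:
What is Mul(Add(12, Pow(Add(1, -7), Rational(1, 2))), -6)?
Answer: Add(-72, Mul(-6, I, Pow(6, Rational(1, 2)))) ≈ Add(-72.000, Mul(-14.697, I))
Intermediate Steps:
Mul(Add(12, Pow(Add(1, -7), Rational(1, 2))), -6) = Mul(Add(12, Pow(-6, Rational(1, 2))), -6) = Mul(Add(12, Mul(I, Pow(6, Rational(1, 2)))), -6) = Add(-72, Mul(-6, I, Pow(6, Rational(1, 2))))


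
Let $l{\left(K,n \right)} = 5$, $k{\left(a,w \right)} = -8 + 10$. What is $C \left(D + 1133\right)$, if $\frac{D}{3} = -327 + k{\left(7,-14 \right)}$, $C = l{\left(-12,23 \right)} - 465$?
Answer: $-72680$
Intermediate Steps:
$k{\left(a,w \right)} = 2$
$C = -460$ ($C = 5 - 465 = -460$)
$D = -975$ ($D = 3 \left(-327 + 2\right) = 3 \left(-325\right) = -975$)
$C \left(D + 1133\right) = - 460 \left(-975 + 1133\right) = \left(-460\right) 158 = -72680$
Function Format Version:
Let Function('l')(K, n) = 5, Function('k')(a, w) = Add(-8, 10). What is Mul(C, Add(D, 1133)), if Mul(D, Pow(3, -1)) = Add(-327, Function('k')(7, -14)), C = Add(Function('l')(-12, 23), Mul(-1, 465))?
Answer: -72680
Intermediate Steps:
Function('k')(a, w) = 2
C = -460 (C = Add(5, Mul(-1, 465)) = Add(5, -465) = -460)
D = -975 (D = Mul(3, Add(-327, 2)) = Mul(3, -325) = -975)
Mul(C, Add(D, 1133)) = Mul(-460, Add(-975, 1133)) = Mul(-460, 158) = -72680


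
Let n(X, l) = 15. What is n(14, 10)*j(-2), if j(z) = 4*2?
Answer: 120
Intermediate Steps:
j(z) = 8
n(14, 10)*j(-2) = 15*8 = 120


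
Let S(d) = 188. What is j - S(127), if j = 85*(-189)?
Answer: -16253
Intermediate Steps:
j = -16065
j - S(127) = -16065 - 1*188 = -16065 - 188 = -16253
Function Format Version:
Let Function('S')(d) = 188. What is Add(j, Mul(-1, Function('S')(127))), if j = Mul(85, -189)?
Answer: -16253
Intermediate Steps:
j = -16065
Add(j, Mul(-1, Function('S')(127))) = Add(-16065, Mul(-1, 188)) = Add(-16065, -188) = -16253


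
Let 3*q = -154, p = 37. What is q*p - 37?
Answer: -5809/3 ≈ -1936.3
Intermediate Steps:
q = -154/3 (q = (⅓)*(-154) = -154/3 ≈ -51.333)
q*p - 37 = -154/3*37 - 37 = -5698/3 - 37 = -5809/3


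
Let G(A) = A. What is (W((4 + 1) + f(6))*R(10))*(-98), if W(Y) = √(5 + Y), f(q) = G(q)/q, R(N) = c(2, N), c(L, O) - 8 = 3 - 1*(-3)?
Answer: -1372*√11 ≈ -4550.4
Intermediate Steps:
c(L, O) = 14 (c(L, O) = 8 + (3 - 1*(-3)) = 8 + (3 + 3) = 8 + 6 = 14)
R(N) = 14
f(q) = 1 (f(q) = q/q = 1)
(W((4 + 1) + f(6))*R(10))*(-98) = (√(5 + ((4 + 1) + 1))*14)*(-98) = (√(5 + (5 + 1))*14)*(-98) = (√(5 + 6)*14)*(-98) = (√11*14)*(-98) = (14*√11)*(-98) = -1372*√11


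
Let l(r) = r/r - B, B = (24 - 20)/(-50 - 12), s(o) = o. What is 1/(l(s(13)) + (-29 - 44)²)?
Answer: 31/165232 ≈ 0.00018761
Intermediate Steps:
B = -2/31 (B = 4/(-62) = 4*(-1/62) = -2/31 ≈ -0.064516)
l(r) = 33/31 (l(r) = r/r - 1*(-2/31) = 1 + 2/31 = 33/31)
1/(l(s(13)) + (-29 - 44)²) = 1/(33/31 + (-29 - 44)²) = 1/(33/31 + (-73)²) = 1/(33/31 + 5329) = 1/(165232/31) = 31/165232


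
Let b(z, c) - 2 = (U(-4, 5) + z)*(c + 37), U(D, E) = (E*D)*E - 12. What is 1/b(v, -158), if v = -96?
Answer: 1/25170 ≈ 3.9730e-5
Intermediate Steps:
U(D, E) = -12 + D*E**2 (U(D, E) = (D*E)*E - 12 = D*E**2 - 12 = -12 + D*E**2)
b(z, c) = 2 + (-112 + z)*(37 + c) (b(z, c) = 2 + ((-12 - 4*5**2) + z)*(c + 37) = 2 + ((-12 - 4*25) + z)*(37 + c) = 2 + ((-12 - 100) + z)*(37 + c) = 2 + (-112 + z)*(37 + c))
1/b(v, -158) = 1/(-4142 - 112*(-158) + 37*(-96) - 158*(-96)) = 1/(-4142 + 17696 - 3552 + 15168) = 1/25170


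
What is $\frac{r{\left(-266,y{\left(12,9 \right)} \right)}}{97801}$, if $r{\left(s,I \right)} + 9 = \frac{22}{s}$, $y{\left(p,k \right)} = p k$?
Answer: $- \frac{1208}{13007533} \approx -9.2869 \cdot 10^{-5}$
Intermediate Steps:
$y{\left(p,k \right)} = k p$
$r{\left(s,I \right)} = -9 + \frac{22}{s}$
$\frac{r{\left(-266,y{\left(12,9 \right)} \right)}}{97801} = \frac{-9 + \frac{22}{-266}}{97801} = \left(-9 + 22 \left(- \frac{1}{266}\right)\right) \frac{1}{97801} = \left(-9 - \frac{11}{133}\right) \frac{1}{97801} = \left(- \frac{1208}{133}\right) \frac{1}{97801} = - \frac{1208}{13007533}$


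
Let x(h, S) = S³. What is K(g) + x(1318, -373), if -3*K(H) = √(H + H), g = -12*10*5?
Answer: -51895117 - 20*I*√3/3 ≈ -5.1895e+7 - 11.547*I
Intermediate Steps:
g = -600 (g = -120*5 = -600)
K(H) = -√2*√H/3 (K(H) = -√(H + H)/3 = -√2*√H/3)
K(g) + x(1318, -373) = -√2*√(-600)/3 + (-373)³ = -√2*10*I*√6/3 - 51895117 = -20*I*√3/3 - 51895117 = -51895117 - 20*I*√3/3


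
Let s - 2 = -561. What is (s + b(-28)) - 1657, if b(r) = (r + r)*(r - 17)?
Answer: 304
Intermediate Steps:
s = -559 (s = 2 - 561 = -559)
b(r) = 2*r*(-17 + r) (b(r) = (2*r)*(-17 + r) = 2*r*(-17 + r))
(s + b(-28)) - 1657 = (-559 + 2*(-28)*(-17 - 28)) - 1657 = (-559 + 2*(-28)*(-45)) - 1657 = (-559 + 2520) - 1657 = 1961 - 1657 = 304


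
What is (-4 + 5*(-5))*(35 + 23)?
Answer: -1682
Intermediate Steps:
(-4 + 5*(-5))*(35 + 23) = (-4 - 25)*58 = -29*58 = -1682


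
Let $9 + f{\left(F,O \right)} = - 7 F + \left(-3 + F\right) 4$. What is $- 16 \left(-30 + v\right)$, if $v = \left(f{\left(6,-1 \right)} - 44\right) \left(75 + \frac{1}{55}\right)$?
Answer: $\frac{5505728}{55} \approx 1.001 \cdot 10^{5}$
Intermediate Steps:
$f{\left(F,O \right)} = -21 - 3 F$ ($f{\left(F,O \right)} = -9 - \left(7 F - \left(-3 + F\right) 4\right) = -9 - \left(12 + 3 F\right) = -21 - 3 F$)
$v = - \frac{342458}{55}$ ($v = \left(\left(-21 - 18\right) - 44\right) \left(75 + \frac{1}{55}\right) = \left(-39 - 44\right) \frac{4126}{55} = \left(-83\right) \frac{4126}{55} = - \frac{342458}{55} \approx -6226.5$)
$- 16 \left(-30 + v\right) = - 16 \left(-30 - \frac{342458}{55}\right) = \left(-16\right) \left(- \frac{344108}{55}\right) = \frac{5505728}{55}$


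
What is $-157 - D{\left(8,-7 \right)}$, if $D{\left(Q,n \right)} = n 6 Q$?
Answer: $179$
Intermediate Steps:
$D{\left(Q,n \right)} = 6 Q n$ ($D{\left(Q,n \right)} = 6 n Q = 6 Q n$)
$-157 - D{\left(8,-7 \right)} = -157 - 6 \cdot 8 \left(-7\right) = -157 - -336 = -157 + 336 = 179$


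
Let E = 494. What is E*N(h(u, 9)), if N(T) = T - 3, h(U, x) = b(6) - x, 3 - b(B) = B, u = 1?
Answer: -7410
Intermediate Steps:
b(B) = 3 - B
h(U, x) = -3 - x (h(U, x) = (3 - 1*6) - x = (3 - 6) - x = -3 - x)
N(T) = -3 + T
E*N(h(u, 9)) = 494*(-3 + (-3 - 1*9)) = 494*(-3 + (-3 - 9)) = 494*(-3 - 12) = 494*(-15) = -7410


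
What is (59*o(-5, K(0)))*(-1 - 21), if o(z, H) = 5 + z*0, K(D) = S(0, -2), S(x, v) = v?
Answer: -6490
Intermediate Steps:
K(D) = -2
o(z, H) = 5 (o(z, H) = 5 + 0 = 5)
(59*o(-5, K(0)))*(-1 - 21) = (59*5)*(-1 - 21) = 295*(-22) = -6490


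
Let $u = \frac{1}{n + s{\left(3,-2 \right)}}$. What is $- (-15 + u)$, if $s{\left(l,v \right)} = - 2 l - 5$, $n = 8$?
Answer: $\frac{46}{3} \approx 15.333$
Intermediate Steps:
$s{\left(l,v \right)} = -5 - 2 l$
$u = - \frac{1}{3}$ ($u = \frac{1}{8 - 11} = \frac{1}{-3} = - \frac{1}{3} \approx -0.33333$)
$- (-15 + u) = - (-15 - \frac{1}{3}) = \left(-1\right) \left(- \frac{46}{3}\right) = \frac{46}{3}$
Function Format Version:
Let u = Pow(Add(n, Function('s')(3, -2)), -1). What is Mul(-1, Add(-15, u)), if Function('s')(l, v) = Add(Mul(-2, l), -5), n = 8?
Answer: Rational(46, 3) ≈ 15.333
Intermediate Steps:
Function('s')(l, v) = Add(-5, Mul(-2, l))
u = Rational(-1, 3) (u = Pow(Add(8, Add(-5, Mul(-2, 3))), -1) = Pow(Add(8, Add(-5, -6)), -1) = Pow(Add(8, -11), -1) = Pow(-3, -1) = Rational(-1, 3) ≈ -0.33333)
Mul(-1, Add(-15, u)) = Mul(-1, Add(-15, Rational(-1, 3))) = Mul(-1, Rational(-46, 3)) = Rational(46, 3)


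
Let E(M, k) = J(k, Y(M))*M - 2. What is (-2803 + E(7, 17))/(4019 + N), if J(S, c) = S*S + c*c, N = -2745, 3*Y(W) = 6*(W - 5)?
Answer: -335/637 ≈ -0.52590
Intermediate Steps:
Y(W) = -10 + 2*W (Y(W) = (6*(W - 5))/3 = (6*(-5 + W))/3 = (-30 + 6*W)/3 = -10 + 2*W)
J(S, c) = S**2 + c**2
E(M, k) = -2 + M*(k**2 + (-10 + 2*M)**2) (E(M, k) = (k**2 + (-10 + 2*M)**2)*M - 2 = M*(k**2 + (-10 + 2*M)**2) - 2 = -2 + M*(k**2 + (-10 + 2*M)**2))
(-2803 + E(7, 17))/(4019 + N) = (-2803 + (-2 + 7*(17**2 + 4*(-5 + 7)**2)))/(4019 - 2745) = (-2803 + (-2 + 7*(289 + 4*2**2)))/1274 = (-2803 + (-2 + 7*(289 + 4*4)))*(1/1274) = (-2803 + (-2 + 7*(289 + 16)))*(1/1274) = (-2803 + (-2 + 7*305))*(1/1274) = (-2803 + (-2 + 2135))*(1/1274) = (-2803 + 2133)*(1/1274) = -670*1/1274 = -335/637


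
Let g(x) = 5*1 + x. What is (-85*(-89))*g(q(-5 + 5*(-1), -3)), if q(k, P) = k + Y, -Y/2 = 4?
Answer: -98345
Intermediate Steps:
Y = -8 (Y = -2*4 = -8)
q(k, P) = -8 + k (q(k, P) = k - 8 = -8 + k)
g(x) = 5 + x
(-85*(-89))*g(q(-5 + 5*(-1), -3)) = (-85*(-89))*(5 + (-8 + (-5 + 5*(-1)))) = 7565*(5 + (-8 + (-5 - 5))) = 7565*(5 + (-8 - 10)) = 7565*(5 - 18) = 7565*(-13) = -98345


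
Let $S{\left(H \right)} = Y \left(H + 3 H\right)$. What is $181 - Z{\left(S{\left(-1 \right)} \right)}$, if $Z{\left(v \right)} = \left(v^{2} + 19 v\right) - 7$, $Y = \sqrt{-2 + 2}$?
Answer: $188$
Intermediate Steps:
$Y = 0$ ($Y = \sqrt{0} = 0$)
$S{\left(H \right)} = 0$ ($S{\left(H \right)} = 0 \left(H + 3 H\right) = 0 \cdot 4 H = 0$)
$Z{\left(v \right)} = -7 + v^{2} + 19 v$
$181 - Z{\left(S{\left(-1 \right)} \right)} = 181 - \left(-7 + 0^{2} + 19 \cdot 0\right) = 181 - \left(-7 + 0 + 0\right) = 181 - -7 = 181 + 7 = 188$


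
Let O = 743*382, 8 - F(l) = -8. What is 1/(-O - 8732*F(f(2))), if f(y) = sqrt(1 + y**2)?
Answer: -1/423538 ≈ -2.3611e-6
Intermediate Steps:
F(l) = 16 (F(l) = 8 - 1*(-8) = 8 + 8 = 16)
O = 283826
1/(-O - 8732*F(f(2))) = 1/(-1*283826 - 8732*16) = 1/(-283826 - 139712) = 1/(-423538) = -1/423538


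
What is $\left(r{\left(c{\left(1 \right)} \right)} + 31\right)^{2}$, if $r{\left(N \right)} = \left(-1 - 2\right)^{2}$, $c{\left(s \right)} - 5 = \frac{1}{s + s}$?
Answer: $1600$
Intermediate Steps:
$c{\left(s \right)} = 5 + \frac{1}{2 s}$ ($c{\left(s \right)} = 5 + \frac{1}{s + s} = 5 + \frac{1}{2 s}$)
$r{\left(N \right)} = 9$ ($r{\left(N \right)} = \left(-3\right)^{2} = 9$)
$\left(r{\left(c{\left(1 \right)} \right)} + 31\right)^{2} = \left(9 + 31\right)^{2} = 40^{2} = 1600$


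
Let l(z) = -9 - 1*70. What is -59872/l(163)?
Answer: 59872/79 ≈ 757.87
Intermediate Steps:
l(z) = -79 (l(z) = -9 - 70 = -79)
-59872/l(163) = -59872/(-79) = -59872*(-1/79) = 59872/79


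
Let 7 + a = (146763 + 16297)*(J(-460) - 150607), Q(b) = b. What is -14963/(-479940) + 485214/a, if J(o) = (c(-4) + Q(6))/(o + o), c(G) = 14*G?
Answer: 2111561057681617/67771520740365060 ≈ 0.031157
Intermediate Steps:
J(o) = -25/o (J(o) = (14*(-4) + 6)/(o + o) = (-56 + 6)/((2*o)) = -25/o)
a = -564833276996/23 (a = -7 + (146763 + 16297)*(-25/(-460) - 150607) = -7 + 163060*(-25*(-1/460) - 150607) = -7 + 163060*(5/92 - 150607) = -7 + 163060*(-13855839/92) = -7 - 564833276835/23 = -564833276996/23 ≈ -2.4558e+10)
-14963/(-479940) + 485214/a = -14963/(-479940) + 485214/(-564833276996/23) = -14963*(-1/479940) + 485214*(-23/564833276996) = 14963/479940 - 5579961/282416638498 = 2111561057681617/67771520740365060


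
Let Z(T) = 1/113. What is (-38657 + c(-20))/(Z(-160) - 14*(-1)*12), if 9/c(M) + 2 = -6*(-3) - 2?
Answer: -61154357/265790 ≈ -230.09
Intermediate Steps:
Z(T) = 1/113
c(M) = 9/14 (c(M) = 9/(-2 + (-6*(-3) - 2)) = 9/(-2 + (18 - 2)) = 9/(-2 + 16) = 9/14)
(-38657 + c(-20))/(Z(-160) - 14*(-1)*12) = (-38657 + 9/14)/(1/113 - 14*(-1)*12) = -541189/(14*(1/113 + 14*12)) = -541189/(14*(1/113 + 168)) = -541189/(14*18985/113) = -541189/14*113/18985 = -61154357/265790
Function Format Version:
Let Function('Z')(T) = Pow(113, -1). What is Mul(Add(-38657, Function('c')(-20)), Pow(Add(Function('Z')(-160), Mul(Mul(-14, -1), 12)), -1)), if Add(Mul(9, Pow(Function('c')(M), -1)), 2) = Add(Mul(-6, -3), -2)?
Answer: Rational(-61154357, 265790) ≈ -230.09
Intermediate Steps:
Function('Z')(T) = Rational(1, 113)
Function('c')(M) = Rational(9, 14) (Function('c')(M) = Mul(9, Pow(Add(-2, Add(Mul(-6, -3), -2)), -1)) = Mul(9, Pow(Add(-2, Add(18, -2)), -1)) = Mul(9, Pow(Add(-2, 16), -1)) = Mul(9, Pow(14, -1)) = Mul(9, Rational(1, 14)) = Rational(9, 14))
Mul(Add(-38657, Function('c')(-20)), Pow(Add(Function('Z')(-160), Mul(Mul(-14, -1), 12)), -1)) = Mul(Add(-38657, Rational(9, 14)), Pow(Add(Rational(1, 113), Mul(Mul(-14, -1), 12)), -1)) = Mul(Rational(-541189, 14), Pow(Add(Rational(1, 113), Mul(14, 12)), -1)) = Mul(Rational(-541189, 14), Pow(Add(Rational(1, 113), 168), -1)) = Mul(Rational(-541189, 14), Pow(Rational(18985, 113), -1)) = Mul(Rational(-541189, 14), Rational(113, 18985)) = Rational(-61154357, 265790)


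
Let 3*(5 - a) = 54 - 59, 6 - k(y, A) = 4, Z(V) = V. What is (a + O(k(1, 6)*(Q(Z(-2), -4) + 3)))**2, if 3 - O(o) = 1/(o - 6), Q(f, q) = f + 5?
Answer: 361/4 ≈ 90.250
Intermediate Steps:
k(y, A) = 2 (k(y, A) = 6 - 1*4 = 6 - 4 = 2)
a = 20/3 (a = 5 - (54 - 59)/3 = 5 - 1/3*(-5) = 5 + 5/3 = 20/3 ≈ 6.6667)
Q(f, q) = 5 + f
O(o) = 3 - 1/(-6 + o) (O(o) = 3 - 1/(o - 6) = 3 - 1/(-6 + o))
(a + O(k(1, 6)*(Q(Z(-2), -4) + 3)))**2 = (20/3 + (-19 + 3*(2*((5 - 2) + 3)))/(-6 + 2*((5 - 2) + 3)))**2 = (20/3 + (-19 + 3*(2*(3 + 3)))/(-6 + 2*(3 + 3)))**2 = (20/3 + (-19 + 3*(2*6))/(-6 + 2*6))**2 = (20/3 + (-19 + 3*12)/(-6 + 12))**2 = (20/3 + (-19 + 36)/6)**2 = (20/3 + (1/6)*17)**2 = (20/3 + 17/6)**2 = (19/2)**2 = 361/4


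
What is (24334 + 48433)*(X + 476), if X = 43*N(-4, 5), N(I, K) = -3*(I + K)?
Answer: 25250149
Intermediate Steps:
N(I, K) = -3*I - 3*K
X = -129 (X = 43*(-3*(-4) - 3*5) = 43*(12 - 15) = 43*(-3) = -129)
(24334 + 48433)*(X + 476) = (24334 + 48433)*(-129 + 476) = 72767*347 = 25250149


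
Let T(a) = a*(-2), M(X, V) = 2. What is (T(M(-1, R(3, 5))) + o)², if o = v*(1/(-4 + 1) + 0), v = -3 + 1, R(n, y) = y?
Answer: 100/9 ≈ 11.111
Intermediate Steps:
v = -2
T(a) = -2*a
o = ⅔ (o = -2*(1/(-4 + 1) + 0) = -2*(1/(-3) + 0) = -2*(-⅓ + 0) = -2*(-⅓) = ⅔ ≈ 0.66667)
(T(M(-1, R(3, 5))) + o)² = (-2*2 + ⅔)² = (-4 + ⅔)² = (-10/3)² = 100/9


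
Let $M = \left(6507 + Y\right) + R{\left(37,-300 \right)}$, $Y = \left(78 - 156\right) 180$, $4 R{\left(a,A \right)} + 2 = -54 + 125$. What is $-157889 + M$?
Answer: $- \frac{661619}{4} \approx -1.654 \cdot 10^{5}$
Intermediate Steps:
$R{\left(a,A \right)} = \frac{69}{4}$ ($R{\left(a,A \right)} = - \frac{1}{2} + \frac{-54 + 125}{4} = - \frac{1}{2} + \frac{1}{4} \cdot 71 = - \frac{1}{2} + \frac{71}{4} = \frac{69}{4}$)
$Y = -14040$ ($Y = \left(-78\right) 180 = -14040$)
$M = - \frac{30063}{4}$ ($M = \left(6507 - 14040\right) + \frac{69}{4} = -7533 + \frac{69}{4} = - \frac{30063}{4} \approx -7515.8$)
$-157889 + M = -157889 - \frac{30063}{4} = - \frac{661619}{4}$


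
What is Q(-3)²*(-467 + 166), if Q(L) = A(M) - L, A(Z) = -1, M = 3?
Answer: -1204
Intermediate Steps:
Q(L) = -1 - L
Q(-3)²*(-467 + 166) = (-1 - 1*(-3))²*(-467 + 166) = (-1 + 3)²*(-301) = 2²*(-301) = 4*(-301) = -1204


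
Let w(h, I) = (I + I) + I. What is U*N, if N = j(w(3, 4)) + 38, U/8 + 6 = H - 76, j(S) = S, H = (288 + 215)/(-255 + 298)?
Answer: -1209200/43 ≈ -28121.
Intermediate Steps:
H = 503/43 ≈ 11.698
w(h, I) = 3*I (w(h, I) = 2*I + I = 3*I)
U = -24184/43 (U = -48 + 8*(503/43 - 76) = -48 + 8*(-2765/43) = -48 - 22120/43 = -24184/43 ≈ -562.42)
N = 50 (N = 3*4 + 38 = 12 + 38 = 50)
U*N = -24184/43*50 = -1209200/43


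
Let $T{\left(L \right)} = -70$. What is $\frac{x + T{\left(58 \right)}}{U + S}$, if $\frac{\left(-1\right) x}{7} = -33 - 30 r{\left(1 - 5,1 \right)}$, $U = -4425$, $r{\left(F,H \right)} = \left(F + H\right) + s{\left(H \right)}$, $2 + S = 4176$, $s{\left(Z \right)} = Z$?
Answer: $\frac{259}{251} \approx 1.0319$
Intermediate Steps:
$S = 4174$ ($S = -2 + 4176 = 4174$)
$r{\left(F,H \right)} = F + 2 H$ ($r{\left(F,H \right)} = \left(F + H\right) + H = F + 2 H$)
$x = -189$ ($x = - 7 \left(-33 - 30 \left(\left(1 - 5\right) + 2 \cdot 1\right)\right) = - 7 \left(-33 - 30 \left(-4 + 2\right)\right) = - 7 \left(-33 - -60\right) = - 7 \left(-33 + 60\right) = \left(-7\right) 27 = -189$)
$\frac{x + T{\left(58 \right)}}{U + S} = \frac{-189 - 70}{-4425 + 4174} = - \frac{259}{-251} = \left(-259\right) \left(- \frac{1}{251}\right) = \frac{259}{251}$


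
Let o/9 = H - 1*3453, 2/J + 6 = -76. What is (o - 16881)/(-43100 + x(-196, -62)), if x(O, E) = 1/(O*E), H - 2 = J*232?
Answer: 7970205152/7157933053 ≈ 1.1135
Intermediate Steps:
J = -1/41 (J = 2/(-6 - 76) = 2/(-82) = 2*(-1/82) = -1/41 ≈ -0.024390)
H = -150/41 (H = 2 - 1/41*232 = 2 - 232/41 = -150/41 ≈ -3.6585)
x(O, E) = 1/(E*O)
o = -1275507/41 (o = 9*(-150/41 - 1*3453) = 9*(-150/41 - 3453) = 9*(-141723/41) = -1275507/41 ≈ -31110.)
(o - 16881)/(-43100 + x(-196, -62)) = (-1275507/41 - 16881)/(-43100 + 1/(-62*(-196))) = -1967628/(41*(-43100 - 1/62*(-1/196))) = -1967628/(41*(-43100 + 1/12152)) = -1967628/(41*(-523751199/12152)) = -1967628/41*(-12152/523751199) = 7970205152/7157933053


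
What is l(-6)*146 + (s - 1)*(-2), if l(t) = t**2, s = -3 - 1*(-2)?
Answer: 5260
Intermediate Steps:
s = -1 (s = -3 + 2 = -1)
l(-6)*146 + (s - 1)*(-2) = (-6)**2*146 + (-1 - 1)*(-2) = 36*146 - 2*(-2) = 5256 + 4 = 5260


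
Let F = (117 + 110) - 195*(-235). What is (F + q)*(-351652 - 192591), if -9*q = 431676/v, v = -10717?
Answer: -38375914944752/1531 ≈ -2.5066e+10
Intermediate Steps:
F = 46052 (F = 227 + 45825 = 46052)
q = 6852/1531 (q = -47964/(-10717) = -47964*(-1)/10717 = -⅑*(-61668/1531) = 6852/1531 ≈ 4.4755)
(F + q)*(-351652 - 192591) = (46052 + 6852/1531)*(-351652 - 192591) = (70512464/1531)*(-544243) = -38375914944752/1531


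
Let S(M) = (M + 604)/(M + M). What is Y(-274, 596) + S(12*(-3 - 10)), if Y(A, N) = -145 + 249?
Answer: 4000/39 ≈ 102.56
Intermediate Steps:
Y(A, N) = 104
S(M) = (604 + M)/(2*M) (S(M) = (604 + M)/((2*M)) = (604 + M)*(1/(2*M)) = (604 + M)/(2*M))
Y(-274, 596) + S(12*(-3 - 10)) = 104 + (604 + 12*(-3 - 10))/(2*((12*(-3 - 10)))) = 104 + (604 + 12*(-13))/(2*((12*(-13)))) = 104 + (½)*(604 - 156)/(-156) = 104 + (½)*(-1/156)*448 = 104 - 56/39 = 4000/39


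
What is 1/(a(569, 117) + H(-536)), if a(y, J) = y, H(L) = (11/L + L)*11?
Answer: -536/2855393 ≈ -0.00018772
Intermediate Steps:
H(L) = 11*L + 121/L (H(L) = (L + 11/L)*11 = 11*L + 121/L)
1/(a(569, 117) + H(-536)) = 1/(569 + (11*(-536) + 121/(-536))) = 1/(569 + (-5896 + 121*(-1/536))) = 1/(569 + (-5896 - 121/536)) = 1/(569 - 3160377/536) = 1/(-2855393/536) = -536/2855393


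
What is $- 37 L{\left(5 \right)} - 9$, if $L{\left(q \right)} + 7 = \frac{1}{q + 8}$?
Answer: $\frac{3213}{13} \approx 247.15$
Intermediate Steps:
$L{\left(q \right)} = -7 + \frac{1}{8 + q}$ ($L{\left(q \right)} = -7 + \frac{1}{q + 8} = -7 + \frac{1}{8 + q}$)
$- 37 L{\left(5 \right)} - 9 = - 37 \frac{-55 - 35}{8 + 5} - 9 = - 37 \frac{-55 - 35}{13} + \left(-13 + 4\right) = - 37 \cdot \frac{1}{13} \left(-90\right) - 9 = \left(-37\right) \left(- \frac{90}{13}\right) - 9 = \frac{3330}{13} - 9 = \frac{3213}{13}$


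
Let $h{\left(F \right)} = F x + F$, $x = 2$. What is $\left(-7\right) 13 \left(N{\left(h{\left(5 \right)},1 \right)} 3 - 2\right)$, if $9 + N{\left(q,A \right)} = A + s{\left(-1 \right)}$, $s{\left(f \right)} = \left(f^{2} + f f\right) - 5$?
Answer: $3185$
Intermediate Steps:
$s{\left(f \right)} = -5 + 2 f^{2}$ ($s{\left(f \right)} = \left(f^{2} + f^{2}\right) - 5 = 2 f^{2} - 5 = -5 + 2 f^{2}$)
$h{\left(F \right)} = 3 F$ ($h{\left(F \right)} = F 2 + F = 2 F + F = 3 F$)
$N{\left(q,A \right)} = -12 + A$ ($N{\left(q,A \right)} = -9 - \left(5 - 2 - A\right) = -9 + \left(A + \left(-5 + 2 \cdot 1\right)\right) = -9 + \left(A + \left(-5 + 2\right)\right) = -9 + \left(A - 3\right) = -9 + \left(-3 + A\right) = -12 + A$)
$\left(-7\right) 13 \left(N{\left(h{\left(5 \right)},1 \right)} 3 - 2\right) = \left(-7\right) 13 \left(\left(-12 + 1\right) 3 - 2\right) = - 91 \left(\left(-11\right) 3 - 2\right) = - 91 \left(-33 - 2\right) = \left(-91\right) \left(-35\right) = 3185$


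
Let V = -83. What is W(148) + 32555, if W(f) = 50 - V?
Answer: 32688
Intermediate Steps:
W(f) = 133 (W(f) = 50 - 1*(-83) = 50 + 83 = 133)
W(148) + 32555 = 133 + 32555 = 32688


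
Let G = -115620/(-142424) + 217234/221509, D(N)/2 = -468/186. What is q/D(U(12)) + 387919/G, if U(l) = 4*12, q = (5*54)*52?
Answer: 431441795514788/2019650207 ≈ 2.1362e+5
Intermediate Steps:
q = 14040 (q = 270*52 = 14040)
U(l) = 48
D(N) = -156/31 (D(N) = 2*(-468/186) = 2*(-468*1/186) = 2*(-78/31) = -156/31)
G = 14137551449/7887049454 (G = -115620*(-1/142424) + 217234*(1/221509) = 28905/35606 + 217234/221509 = 14137551449/7887049454 ≈ 1.7925)
q/D(U(12)) + 387919/G = 14040/(-156/31) + 387919/(14137551449/7887049454) = 14040*(-31/156) + 387919*(7887049454/14137551449) = -2790 + 437076619592318/2019650207 = 431441795514788/2019650207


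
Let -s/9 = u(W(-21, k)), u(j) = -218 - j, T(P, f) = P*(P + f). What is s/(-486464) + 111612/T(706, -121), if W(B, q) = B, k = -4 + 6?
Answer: 8927158873/33485749440 ≈ 0.26660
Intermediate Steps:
k = 2
s = 1773 (s = -9*(-218 - 1*(-21)) = -9*(-218 + 21) = -9*(-197) = 1773)
s/(-486464) + 111612/T(706, -121) = 1773/(-486464) + 111612/((706*(706 - 121))) = 1773*(-1/486464) + 111612/((706*585)) = -1773/486464 + 111612/413010 = -1773/486464 + 111612*(1/413010) = -1773/486464 + 18602/68835 = 8927158873/33485749440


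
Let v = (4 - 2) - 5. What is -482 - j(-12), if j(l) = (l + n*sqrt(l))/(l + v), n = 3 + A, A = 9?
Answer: -2414/5 + 8*I*sqrt(3)/5 ≈ -482.8 + 2.7713*I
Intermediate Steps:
n = 12 (n = 3 + 9 = 12)
v = -3 (v = 2 - 5 = -3)
j(l) = (l + 12*sqrt(l))/(-3 + l) (j(l) = (l + 12*sqrt(l))/(l - 3) = (l + 12*sqrt(l))/(-3 + l))
-482 - j(-12) = -482 - (-12 + 12*sqrt(-12))/(-3 - 12) = -482 - (-12 + 12*(2*I*sqrt(3)))/(-15) = -482 - (-1)*(-12 + 24*I*sqrt(3))/15 = -482 - (4/5 - 8*I*sqrt(3)/5) = -482 + (-4/5 + 8*I*sqrt(3)/5) = -2414/5 + 8*I*sqrt(3)/5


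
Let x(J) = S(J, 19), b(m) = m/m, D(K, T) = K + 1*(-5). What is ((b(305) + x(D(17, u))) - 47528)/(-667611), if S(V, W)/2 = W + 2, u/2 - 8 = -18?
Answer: 47485/667611 ≈ 0.071127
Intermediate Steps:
u = -20 (u = 16 + 2*(-18) = 16 - 36 = -20)
S(V, W) = 4 + 2*W (S(V, W) = 2*(W + 2) = 2*(2 + W) = 4 + 2*W)
D(K, T) = -5 + K (D(K, T) = K - 5 = -5 + K)
b(m) = 1
x(J) = 42 (x(J) = 4 + 2*19 = 4 + 38 = 42)
((b(305) + x(D(17, u))) - 47528)/(-667611) = ((1 + 42) - 47528)/(-667611) = (43 - 47528)*(-1/667611) = -47485*(-1/667611) = 47485/667611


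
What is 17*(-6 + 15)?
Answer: 153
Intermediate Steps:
17*(-6 + 15) = 17*9 = 153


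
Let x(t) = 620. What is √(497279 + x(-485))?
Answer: √497899 ≈ 705.62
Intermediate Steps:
√(497279 + x(-485)) = √(497279 + 620) = √497899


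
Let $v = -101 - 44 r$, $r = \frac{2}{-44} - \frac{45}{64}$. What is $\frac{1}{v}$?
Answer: $- \frac{16}{1089} \approx -0.014692$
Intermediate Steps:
$r = - \frac{527}{704}$ ($r = 2 \left(- \frac{1}{44}\right) - \frac{45}{64} = - \frac{1}{22} - \frac{45}{64} = - \frac{527}{704} \approx -0.74858$)
$v = - \frac{1089}{16}$ ($v = -101 - - \frac{527}{16} = -101 + \frac{527}{16} = - \frac{1089}{16} \approx -68.063$)
$\frac{1}{v} = \frac{1}{- \frac{1089}{16}} = - \frac{16}{1089}$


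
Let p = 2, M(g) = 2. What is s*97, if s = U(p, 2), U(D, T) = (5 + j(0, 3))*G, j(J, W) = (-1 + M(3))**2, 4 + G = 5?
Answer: 582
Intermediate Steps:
G = 1 (G = -4 + 5 = 1)
j(J, W) = 1 (j(J, W) = (-1 + 2)**2 = 1**2 = 1)
U(D, T) = 6 (U(D, T) = (5 + 1)*1 = 6*1 = 6)
s = 6
s*97 = 6*97 = 582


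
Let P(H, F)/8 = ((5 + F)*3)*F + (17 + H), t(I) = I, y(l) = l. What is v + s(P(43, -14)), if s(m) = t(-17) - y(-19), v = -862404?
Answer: -862402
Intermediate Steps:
P(H, F) = 136 + 8*H + 8*F*(15 + 3*F) (P(H, F) = 8*(((5 + F)*3)*F + (17 + H)) = 8*((15 + 3*F)*F + (17 + H)) = 8*(F*(15 + 3*F) + (17 + H)) = 8*(17 + H + F*(15 + 3*F)) = 136 + 8*H + 8*F*(15 + 3*F))
s(m) = 2 (s(m) = -17 - 1*(-19) = -17 + 19 = 2)
v + s(P(43, -14)) = -862404 + 2 = -862402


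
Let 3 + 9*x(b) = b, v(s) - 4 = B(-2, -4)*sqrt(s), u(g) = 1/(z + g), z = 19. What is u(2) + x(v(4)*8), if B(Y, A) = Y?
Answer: -2/7 ≈ -0.28571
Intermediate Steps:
u(g) = 1/(19 + g)
v(s) = 4 - 2*sqrt(s)
x(b) = -1/3 + b/9
u(2) + x(v(4)*8) = 1/(19 + 2) + (-1/3 + ((4 - 2*sqrt(4))*8)/9) = 1/21 + (-1/3 + ((4 - 2*2)*8)/9) = 1/21 + (-1/3 + ((4 - 4)*8)/9) = 1/21 + (-1/3 + (0*8)/9) = 1/21 + (-1/3 + (1/9)*0) = 1/21 + (-1/3 + 0) = 1/21 - 1/3 = -2/7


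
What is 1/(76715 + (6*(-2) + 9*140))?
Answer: 1/77963 ≈ 1.2827e-5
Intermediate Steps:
1/(76715 + (6*(-2) + 9*140)) = 1/(76715 + (-12 + 1260)) = 1/(76715 + 1248) = 1/77963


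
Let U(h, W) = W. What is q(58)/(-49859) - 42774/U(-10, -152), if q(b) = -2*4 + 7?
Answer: 1066334509/3789284 ≈ 281.41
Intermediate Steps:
q(b) = -1 (q(b) = -8 + 7 = -1)
q(58)/(-49859) - 42774/U(-10, -152) = -1/(-49859) - 42774/(-152) = -1*(-1/49859) - 42774*(-1/152) = 1/49859 + 21387/76 = 1066334509/3789284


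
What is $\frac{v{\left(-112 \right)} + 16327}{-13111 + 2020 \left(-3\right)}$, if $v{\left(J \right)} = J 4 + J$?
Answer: $- \frac{15767}{19171} \approx -0.82244$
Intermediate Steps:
$v{\left(J \right)} = 5 J$ ($v{\left(J \right)} = 4 J + J = 5 J$)
$\frac{v{\left(-112 \right)} + 16327}{-13111 + 2020 \left(-3\right)} = \frac{5 \left(-112\right) + 16327}{-13111 + 2020 \left(-3\right)} = \frac{-560 + 16327}{-13111 - 6060} = \frac{15767}{-19171} = 15767 \left(- \frac{1}{19171}\right) = - \frac{15767}{19171}$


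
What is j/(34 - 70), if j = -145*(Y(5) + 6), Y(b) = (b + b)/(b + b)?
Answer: 1015/36 ≈ 28.194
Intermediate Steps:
Y(b) = 1 (Y(b) = (2*b)/((2*b)) = (2*b)*(1/(2*b)) = 1)
j = -1015 (j = -145*(1 + 6) = -145*7 = -29*35 = -1015)
j/(34 - 70) = -1015/(34 - 70) = -1015/(-36) = -1015*(-1/36) = 1015/36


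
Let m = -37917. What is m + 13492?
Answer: -24425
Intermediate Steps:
m + 13492 = -37917 + 13492 = -24425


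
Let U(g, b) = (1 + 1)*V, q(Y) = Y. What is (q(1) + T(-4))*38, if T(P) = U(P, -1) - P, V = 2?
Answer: 342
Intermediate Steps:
U(g, b) = 4 (U(g, b) = (1 + 1)*2 = 2*2 = 4)
T(P) = 4 - P
(q(1) + T(-4))*38 = (1 + (4 - 1*(-4)))*38 = (1 + (4 + 4))*38 = (1 + 8)*38 = 9*38 = 342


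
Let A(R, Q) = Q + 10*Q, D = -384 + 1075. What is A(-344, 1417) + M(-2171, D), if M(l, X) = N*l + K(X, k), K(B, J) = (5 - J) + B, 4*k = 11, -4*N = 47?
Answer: 83579/2 ≈ 41790.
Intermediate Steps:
N = -47/4 (N = -¼*47 = -47/4 ≈ -11.750)
k = 11/4 (k = (¼)*11 = 11/4 ≈ 2.7500)
D = 691
K(B, J) = 5 + B - J
A(R, Q) = 11*Q
M(l, X) = 9/4 + X - 47*l/4 (M(l, X) = -47*l/4 + (5 + X - 1*11/4) = -47*l/4 + (5 + X - 11/4) = -47*l/4 + (9/4 + X) = 9/4 + X - 47*l/4)
A(-344, 1417) + M(-2171, D) = 11*1417 + (9/4 + 691 - 47/4*(-2171)) = 15587 + (9/4 + 691 + 102037/4) = 15587 + 52405/2 = 83579/2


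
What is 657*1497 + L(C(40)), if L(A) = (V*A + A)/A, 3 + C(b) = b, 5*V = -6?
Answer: 4917644/5 ≈ 9.8353e+5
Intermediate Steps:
V = -6/5 (V = (⅕)*(-6) = -6/5 ≈ -1.2000)
C(b) = -3 + b
L(A) = -⅕ (L(A) = (-6*A/5 + A)/A = (-A/5)/A = -⅕)
657*1497 + L(C(40)) = 657*1497 - ⅕ = 983529 - ⅕ = 4917644/5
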